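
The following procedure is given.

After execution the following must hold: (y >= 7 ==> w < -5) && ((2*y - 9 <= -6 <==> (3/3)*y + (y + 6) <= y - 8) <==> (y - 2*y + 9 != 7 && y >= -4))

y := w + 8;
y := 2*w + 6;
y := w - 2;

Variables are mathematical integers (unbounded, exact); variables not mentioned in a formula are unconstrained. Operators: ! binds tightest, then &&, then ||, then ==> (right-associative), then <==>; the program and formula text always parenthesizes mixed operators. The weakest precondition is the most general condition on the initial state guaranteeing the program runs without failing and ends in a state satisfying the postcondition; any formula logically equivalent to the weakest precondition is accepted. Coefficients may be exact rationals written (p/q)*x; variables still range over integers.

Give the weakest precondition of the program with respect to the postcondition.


Working backward. After the program, the postcondition (y >= 7 ==> w < -5) && ((2*y - 9 <= -6 <==> (3/3)*y + (y + 6) <= y - 8) <==> (y - 2*y + 9 != 7 && y >= -4)) must hold; in canonical form it is (y >= 7 ==> w < -5) && ((2*y <= 3 <==> y <= -14) <==> (y != 2 && y >= -4)).
Before y := w - 2: (w >= 9 ==> w < -5) && ((2*w <= 7 <==> w <= -12) <==> (w != 4 && w >= -2))
Before y := 2*w + 6: (w >= 9 ==> w < -5) && ((2*w <= 7 <==> w <= -12) <==> (w != 4 && w >= -2))
Before y := w + 8: (w >= 9 ==> w < -5) && ((2*w <= 7 <==> w <= -12) <==> (w != 4 && w >= -2))
Answer: WP = (w >= 9 ==> w < -5) && ((2*w <= 7 <==> w <= -12) <==> (w != 4 && w >= -2))


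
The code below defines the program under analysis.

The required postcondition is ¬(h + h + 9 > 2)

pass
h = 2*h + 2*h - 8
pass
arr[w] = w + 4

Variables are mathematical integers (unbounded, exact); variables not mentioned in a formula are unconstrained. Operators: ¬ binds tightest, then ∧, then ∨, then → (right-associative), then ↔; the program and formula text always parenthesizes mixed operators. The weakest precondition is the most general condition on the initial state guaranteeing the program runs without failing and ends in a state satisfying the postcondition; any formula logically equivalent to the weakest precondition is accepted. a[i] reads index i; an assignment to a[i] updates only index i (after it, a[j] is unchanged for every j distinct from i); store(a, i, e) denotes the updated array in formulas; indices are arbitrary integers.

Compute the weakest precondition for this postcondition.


Working backward. After the program, the postcondition ¬(h + h + 9 > 2) must hold; in canonical form it is ¬(2*h > -7).
Before arr[w] := w + 4: ¬(2*h > -7)
Before skip: ¬(2*h > -7)
Before h := 2*h + 2*h - 8: ¬(8*h > 9)
Before skip: ¬(8*h > 9)
Answer: WP = ¬(8*h > 9)


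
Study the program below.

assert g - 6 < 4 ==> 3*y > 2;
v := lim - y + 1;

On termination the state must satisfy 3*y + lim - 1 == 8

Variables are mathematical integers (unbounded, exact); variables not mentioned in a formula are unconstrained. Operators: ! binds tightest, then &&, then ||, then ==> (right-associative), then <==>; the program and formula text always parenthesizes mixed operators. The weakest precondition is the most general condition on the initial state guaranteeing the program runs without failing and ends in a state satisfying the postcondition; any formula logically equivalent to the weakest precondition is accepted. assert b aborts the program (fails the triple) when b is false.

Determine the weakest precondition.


Working backward. After the program, the postcondition 3*y + lim - 1 == 8 must hold; in canonical form it is lim + 3*y == 9.
Before v := lim - y + 1: lim + 3*y == 9
Before assert g - 6 < 4 ==> 3*y > 2: (g < 10 ==> 3*y > 2) && lim + 3*y == 9
Answer: WP = (g < 10 ==> 3*y > 2) && lim + 3*y == 9


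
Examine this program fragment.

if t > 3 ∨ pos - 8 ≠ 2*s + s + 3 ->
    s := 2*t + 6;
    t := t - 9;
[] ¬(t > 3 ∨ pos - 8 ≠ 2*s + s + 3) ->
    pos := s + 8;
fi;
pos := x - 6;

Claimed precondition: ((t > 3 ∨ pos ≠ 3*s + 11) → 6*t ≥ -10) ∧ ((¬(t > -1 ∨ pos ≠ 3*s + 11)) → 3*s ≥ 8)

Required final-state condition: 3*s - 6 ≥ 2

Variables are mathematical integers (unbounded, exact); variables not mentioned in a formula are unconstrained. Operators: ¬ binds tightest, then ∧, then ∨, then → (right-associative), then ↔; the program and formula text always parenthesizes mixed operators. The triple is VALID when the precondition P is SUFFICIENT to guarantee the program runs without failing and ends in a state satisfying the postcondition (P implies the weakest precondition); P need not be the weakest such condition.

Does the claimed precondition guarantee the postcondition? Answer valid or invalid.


Working backward. After the program, the postcondition 3*s - 6 ≥ 2 must hold; in canonical form it is 3*s ≥ 8.
Before pos := x - 6: 3*s ≥ 8
Then branch requires 6*t ≥ -10; else branch requires 3*s ≥ 8.
Before the if: ((t > 3 ∨ pos ≠ 3*s + 11) → 6*t ≥ -10) ∧ ((¬(t > 3 ∨ pos ≠ 3*s + 11)) → 3*s ≥ 8)
The weakest precondition is ((t > 3 ∨ pos ≠ 3*s + 11) → 6*t ≥ -10) ∧ ((¬(t > 3 ∨ pos ≠ 3*s + 11)) → 3*s ≥ 8).
Check whether ((t > 3 ∨ pos ≠ 3*s + 11) → 6*t ≥ -10) ∧ ((¬(t > -1 ∨ pos ≠ 3*s + 11)) → 3*s ≥ 8) implies it.
Countermodel: at the initial state pos = 17, s = 2, t = 0, the precondition holds but the weakest precondition fails.
Answer: invalid


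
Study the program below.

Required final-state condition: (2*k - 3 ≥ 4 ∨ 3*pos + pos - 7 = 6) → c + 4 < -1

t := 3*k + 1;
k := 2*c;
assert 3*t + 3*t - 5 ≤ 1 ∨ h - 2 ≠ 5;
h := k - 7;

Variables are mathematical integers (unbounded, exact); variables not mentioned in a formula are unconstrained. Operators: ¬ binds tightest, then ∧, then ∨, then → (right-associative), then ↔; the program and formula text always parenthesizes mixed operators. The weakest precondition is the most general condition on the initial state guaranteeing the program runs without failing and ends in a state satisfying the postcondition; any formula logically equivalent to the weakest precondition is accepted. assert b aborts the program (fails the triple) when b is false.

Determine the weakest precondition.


Working backward. After the program, the postcondition (2*k - 3 ≥ 4 ∨ 3*pos + pos - 7 = 6) → c + 4 < -1 must hold; in canonical form it is (2*k ≥ 7 ∨ 4*pos = 13) → c < -5.
Before h := k - 7: (2*k ≥ 7 ∨ 4*pos = 13) → c < -5
Before assert 3*t + 3*t - 5 ≤ 1 ∨ h - 2 ≠ 5: (6*t ≤ 6 ∨ h ≠ 7) ∧ ((2*k ≥ 7 ∨ 4*pos = 13) → c < -5)
Before k := 2*c: (6*t ≤ 6 ∨ h ≠ 7) ∧ ((4*c ≥ 7 ∨ 4*pos = 13) → c < -5)
Before t := 3*k + 1: (18*k ≤ 0 ∨ h ≠ 7) ∧ ((4*c ≥ 7 ∨ 4*pos = 13) → c < -5)
Answer: WP = (18*k ≤ 0 ∨ h ≠ 7) ∧ ((4*c ≥ 7 ∨ 4*pos = 13) → c < -5)


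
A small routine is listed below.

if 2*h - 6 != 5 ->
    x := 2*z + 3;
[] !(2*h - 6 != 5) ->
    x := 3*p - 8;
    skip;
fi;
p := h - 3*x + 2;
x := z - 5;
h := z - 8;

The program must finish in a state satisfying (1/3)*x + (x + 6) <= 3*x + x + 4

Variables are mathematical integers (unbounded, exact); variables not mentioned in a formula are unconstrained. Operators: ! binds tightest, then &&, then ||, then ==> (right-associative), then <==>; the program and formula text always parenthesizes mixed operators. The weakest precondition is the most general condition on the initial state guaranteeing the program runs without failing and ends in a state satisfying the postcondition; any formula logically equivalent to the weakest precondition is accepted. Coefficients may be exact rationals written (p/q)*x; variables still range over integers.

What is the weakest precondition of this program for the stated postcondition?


Working backward. After the program, the postcondition (1/3)*x + (x + 6) <= 3*x + x + 4 must hold; in canonical form it is (8/3)*x >= 2.
Before h := z - 8: (8/3)*x >= 2
Before x := z - 5: (8/3)*z >= 46/3
Before p := h - 3*x + 2: (8/3)*z >= 46/3
Then branch requires (8/3)*z >= 46/3; else branch requires (8/3)*z >= 46/3.
Before the if: (2*h != 11 ==> (8/3)*z >= 46/3) && ((!(2*h != 11)) ==> (8/3)*z >= 46/3)
Answer: WP = (2*h != 11 ==> (8/3)*z >= 46/3) && ((!(2*h != 11)) ==> (8/3)*z >= 46/3)


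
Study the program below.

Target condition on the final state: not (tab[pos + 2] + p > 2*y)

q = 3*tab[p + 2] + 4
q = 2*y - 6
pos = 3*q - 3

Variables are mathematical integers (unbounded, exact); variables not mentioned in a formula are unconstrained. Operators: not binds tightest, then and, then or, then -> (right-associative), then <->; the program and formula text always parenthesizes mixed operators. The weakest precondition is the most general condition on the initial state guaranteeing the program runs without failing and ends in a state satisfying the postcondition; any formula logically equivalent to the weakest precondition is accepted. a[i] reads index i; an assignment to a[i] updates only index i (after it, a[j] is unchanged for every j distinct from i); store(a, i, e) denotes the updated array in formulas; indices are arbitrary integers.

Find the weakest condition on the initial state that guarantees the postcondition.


Working backward. After the program, not (tab[pos + 2] + p > 2*y) must hold.
Before pos := 3*q - 3: not (tab[3*q - 1] + p > 2*y)
Before q := 2*y - 6: not (tab[6*y - 19] + p > 2*y)
Before q := 3*tab[p + 2] + 4: not (tab[6*y - 19] + p > 2*y)
Answer: WP = not (tab[6*y - 19] + p > 2*y)


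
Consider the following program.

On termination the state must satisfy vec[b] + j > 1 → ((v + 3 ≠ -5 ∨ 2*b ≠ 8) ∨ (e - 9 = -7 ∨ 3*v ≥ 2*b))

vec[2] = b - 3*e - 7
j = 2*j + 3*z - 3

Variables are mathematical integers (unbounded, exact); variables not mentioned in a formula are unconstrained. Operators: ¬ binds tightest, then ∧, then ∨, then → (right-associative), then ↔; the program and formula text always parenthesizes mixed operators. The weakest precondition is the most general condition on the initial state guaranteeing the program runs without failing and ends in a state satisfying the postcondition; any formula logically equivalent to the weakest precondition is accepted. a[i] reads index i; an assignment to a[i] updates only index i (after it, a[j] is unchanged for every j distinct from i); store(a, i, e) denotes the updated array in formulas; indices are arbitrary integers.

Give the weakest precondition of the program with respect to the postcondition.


Working backward. After the program, the postcondition vec[b] + j > 1 → ((v + 3 ≠ -5 ∨ 2*b ≠ 8) ∨ (e - 9 = -7 ∨ 3*v ≥ 2*b)) must hold; in canonical form it is vec[b] + j > 1 → (v ≠ -8 ∨ 2*b ≠ 8 ∨ e = 2 ∨ 3*v ≥ 2*b).
Before j := 2*j + 3*z - 3: vec[b] + 2*j + 3*z > 4 → (v ≠ -8 ∨ 2*b ≠ 8 ∨ e = 2 ∨ 3*v ≥ 2*b)
Before vec[2] := b - 3*e - 7: store(vec, 2, b - 3*e - 7)[b] + 2*j + 3*z > 4 → (v ≠ -8 ∨ 2*b ≠ 8 ∨ e = 2 ∨ 3*v ≥ 2*b)
Answer: WP = store(vec, 2, b - 3*e - 7)[b] + 2*j + 3*z > 4 → (v ≠ -8 ∨ 2*b ≠ 8 ∨ e = 2 ∨ 3*v ≥ 2*b)


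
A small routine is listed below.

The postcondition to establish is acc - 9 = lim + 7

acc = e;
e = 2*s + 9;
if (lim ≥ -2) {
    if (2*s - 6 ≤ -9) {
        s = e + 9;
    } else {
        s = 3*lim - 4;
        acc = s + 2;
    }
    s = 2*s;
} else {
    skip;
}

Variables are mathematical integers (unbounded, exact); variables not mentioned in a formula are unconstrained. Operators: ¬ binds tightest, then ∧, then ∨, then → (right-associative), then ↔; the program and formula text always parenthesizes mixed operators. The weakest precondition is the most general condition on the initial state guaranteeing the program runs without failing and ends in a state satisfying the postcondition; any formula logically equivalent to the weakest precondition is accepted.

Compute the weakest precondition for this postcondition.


Working backward. After the program, the postcondition acc - 9 = lim + 7 must hold; in canonical form it is acc = lim + 16.
Then branch requires (2*s ≤ -3 → acc = lim + 16) ∧ ((¬(2*s ≤ -3)) → 2*lim = 18); else branch requires acc = lim + 16.
Before the if: (lim ≥ -2 → ((2*s ≤ -3 → acc = lim + 16) ∧ ((¬(2*s ≤ -3)) → 2*lim = 18))) ∧ ((¬(lim ≥ -2)) → acc = lim + 16)
Before e := 2*s + 9: (lim ≥ -2 → ((2*s ≤ -3 → acc = lim + 16) ∧ ((¬(2*s ≤ -3)) → 2*lim = 18))) ∧ ((¬(lim ≥ -2)) → acc = lim + 16)
Before acc := e: (lim ≥ -2 → ((2*s ≤ -3 → e = lim + 16) ∧ ((¬(2*s ≤ -3)) → 2*lim = 18))) ∧ ((¬(lim ≥ -2)) → e = lim + 16)
Answer: WP = (lim ≥ -2 → ((2*s ≤ -3 → e = lim + 16) ∧ ((¬(2*s ≤ -3)) → 2*lim = 18))) ∧ ((¬(lim ≥ -2)) → e = lim + 16)


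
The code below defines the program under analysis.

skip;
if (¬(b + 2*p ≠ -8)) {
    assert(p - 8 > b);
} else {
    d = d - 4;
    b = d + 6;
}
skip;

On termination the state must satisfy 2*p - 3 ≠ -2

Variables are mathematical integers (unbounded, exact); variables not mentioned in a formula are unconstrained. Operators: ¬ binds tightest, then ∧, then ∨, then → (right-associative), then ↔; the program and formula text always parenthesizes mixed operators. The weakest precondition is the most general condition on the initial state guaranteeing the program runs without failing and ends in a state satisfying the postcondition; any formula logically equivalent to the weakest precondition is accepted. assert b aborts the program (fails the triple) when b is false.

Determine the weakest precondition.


Working backward. After the program, the postcondition 2*p - 3 ≠ -2 must hold; in canonical form it is 2*p ≠ 1.
Before skip: 2*p ≠ 1
Then branch requires p > b + 8 ∧ 2*p ≠ 1; else branch requires 2*p ≠ 1.
Before the if: ((¬(b + 2*p ≠ -8)) → (p > b + 8 ∧ 2*p ≠ 1)) ∧ (b + 2*p ≠ -8 → 2*p ≠ 1)
Before skip: ((¬(b + 2*p ≠ -8)) → (p > b + 8 ∧ 2*p ≠ 1)) ∧ (b + 2*p ≠ -8 → 2*p ≠ 1)
Answer: WP = ((¬(b + 2*p ≠ -8)) → (p > b + 8 ∧ 2*p ≠ 1)) ∧ (b + 2*p ≠ -8 → 2*p ≠ 1)


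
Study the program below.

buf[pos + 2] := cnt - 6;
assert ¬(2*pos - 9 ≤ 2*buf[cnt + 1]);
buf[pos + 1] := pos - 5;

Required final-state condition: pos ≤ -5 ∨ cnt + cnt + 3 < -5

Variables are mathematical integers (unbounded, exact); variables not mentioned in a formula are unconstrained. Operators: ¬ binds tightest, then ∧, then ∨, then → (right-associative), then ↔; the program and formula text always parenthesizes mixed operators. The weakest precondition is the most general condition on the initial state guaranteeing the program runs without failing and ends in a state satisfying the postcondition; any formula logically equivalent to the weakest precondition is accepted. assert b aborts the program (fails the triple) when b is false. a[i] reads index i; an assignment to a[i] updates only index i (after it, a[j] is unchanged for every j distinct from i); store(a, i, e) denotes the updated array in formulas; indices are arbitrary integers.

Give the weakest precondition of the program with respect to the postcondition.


Working backward. After the program, the postcondition pos ≤ -5 ∨ cnt + cnt + 3 < -5 must hold; in canonical form it is pos ≤ -5 ∨ 2*cnt < -8.
Before buf[pos + 1] := pos - 5: pos ≤ -5 ∨ 2*cnt < -8
Before assert ¬(2*pos - 9 ≤ 2*buf[cnt + 1]): (¬(2*pos ≤ 2*buf[cnt + 1] + 9)) ∧ (pos ≤ -5 ∨ 2*cnt < -8)
Before buf[pos + 2] := cnt - 6: (¬(2*pos ≤ 2*store(buf, pos + 2, cnt - 6)[cnt + 1] + 9)) ∧ (pos ≤ -5 ∨ 2*cnt < -8)
Answer: WP = (¬(2*pos ≤ 2*store(buf, pos + 2, cnt - 6)[cnt + 1] + 9)) ∧ (pos ≤ -5 ∨ 2*cnt < -8)


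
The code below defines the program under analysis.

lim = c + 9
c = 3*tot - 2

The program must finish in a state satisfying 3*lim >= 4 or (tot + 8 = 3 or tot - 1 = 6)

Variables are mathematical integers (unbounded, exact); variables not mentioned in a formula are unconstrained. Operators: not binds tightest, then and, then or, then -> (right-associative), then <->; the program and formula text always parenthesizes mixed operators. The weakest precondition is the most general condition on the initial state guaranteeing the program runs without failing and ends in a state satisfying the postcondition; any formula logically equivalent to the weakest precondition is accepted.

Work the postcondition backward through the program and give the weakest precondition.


Working backward. After the program, the postcondition 3*lim >= 4 or (tot + 8 = 3 or tot - 1 = 6) must hold; in canonical form it is 3*lim >= 4 or tot = -5 or tot = 7.
Before c := 3*tot - 2: 3*lim >= 4 or tot = -5 or tot = 7
Before lim := c + 9: 3*c >= -23 or tot = -5 or tot = 7
Answer: WP = 3*c >= -23 or tot = -5 or tot = 7


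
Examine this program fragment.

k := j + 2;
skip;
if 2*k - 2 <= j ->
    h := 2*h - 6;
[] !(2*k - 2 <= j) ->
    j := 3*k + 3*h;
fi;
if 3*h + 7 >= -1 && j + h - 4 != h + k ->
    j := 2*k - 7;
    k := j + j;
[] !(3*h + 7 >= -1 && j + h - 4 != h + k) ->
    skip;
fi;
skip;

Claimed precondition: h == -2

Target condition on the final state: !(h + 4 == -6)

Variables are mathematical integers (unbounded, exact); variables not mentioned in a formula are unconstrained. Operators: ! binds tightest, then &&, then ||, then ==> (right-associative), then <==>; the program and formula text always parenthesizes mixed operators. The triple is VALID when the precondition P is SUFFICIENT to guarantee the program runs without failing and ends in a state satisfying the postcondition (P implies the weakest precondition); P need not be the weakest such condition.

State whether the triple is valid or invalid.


Working backward. After the program, the postcondition !(h + 4 == -6) must hold; in canonical form it is !(h == -10).
Before skip: !(h == -10)
Then branch requires !(h == -10); else branch requires !(h == -10).
Before the if: ((3*h >= -8 && j != k + 4) ==> (!(h == -10))) && ((!(3*h >= -8 && j != k + 4)) ==> (!(h == -10)))
Then branch requires ((6*h >= 10 && j != k + 4) ==> (!(2*h == -4))) && ((!(6*h >= 10 && j != k + 4)) ==> (!(2*h == -4))); else branch requires ((3*h >= -8 && 3*h + 2*k != 4) ==> (!(h == -10))) && ((!(3*h >= -8 && 3*h + 2*k != 4)) ==> (!(h == -10))).
Before the if: (2*k <= j + 2 ==> (((6*h >= 10 && j != k + 4) ==> (!(2*h == -4))) && ((!(6*h >= 10 && j != k + 4)) ==> (!(2*h == -4))))) && ((!(2*k <= j + 2)) ==> (((3*h >= -8 && 3*h + 2*k != 4) ==> (!(h == -10))) && ((!(3*h >= -8 && 3*h + 2*k != 4)) ==> (!(h == -10)))))
Before skip: (2*k <= j + 2 ==> (((6*h >= 10 && j != k + 4) ==> (!(2*h == -4))) && ((!(6*h >= 10 && j != k + 4)) ==> (!(2*h == -4))))) && ((!(2*k <= j + 2)) ==> (((3*h >= -8 && 3*h + 2*k != 4) ==> (!(h == -10))) && ((!(3*h >= -8 && 3*h + 2*k != 4)) ==> (!(h == -10)))))
Before k := j + 2: (j <= -2 ==> ((6*h >= 10 ==> (!(2*h == -4))) && ((!(6*h >= 10)) ==> (!(2*h == -4))))) && ((!(j <= -2)) ==> (((3*h >= -8 && 3*h + 2*j != 0) ==> (!(h == -10))) && ((!(3*h >= -8 && 3*h + 2*j != 0)) ==> (!(h == -10)))))
The weakest precondition is (j <= -2 ==> ((6*h >= 10 ==> (!(2*h == -4))) && ((!(6*h >= 10)) ==> (!(2*h == -4))))) && ((!(j <= -2)) ==> (((3*h >= -8 && 3*h + 2*j != 0) ==> (!(h == -10))) && ((!(3*h >= -8 && 3*h + 2*j != 0)) ==> (!(h == -10))))).
Check whether h == -2 implies it.
Countermodel: at the initial state h = -2, j = -2, the precondition holds but the weakest precondition fails.
Answer: invalid


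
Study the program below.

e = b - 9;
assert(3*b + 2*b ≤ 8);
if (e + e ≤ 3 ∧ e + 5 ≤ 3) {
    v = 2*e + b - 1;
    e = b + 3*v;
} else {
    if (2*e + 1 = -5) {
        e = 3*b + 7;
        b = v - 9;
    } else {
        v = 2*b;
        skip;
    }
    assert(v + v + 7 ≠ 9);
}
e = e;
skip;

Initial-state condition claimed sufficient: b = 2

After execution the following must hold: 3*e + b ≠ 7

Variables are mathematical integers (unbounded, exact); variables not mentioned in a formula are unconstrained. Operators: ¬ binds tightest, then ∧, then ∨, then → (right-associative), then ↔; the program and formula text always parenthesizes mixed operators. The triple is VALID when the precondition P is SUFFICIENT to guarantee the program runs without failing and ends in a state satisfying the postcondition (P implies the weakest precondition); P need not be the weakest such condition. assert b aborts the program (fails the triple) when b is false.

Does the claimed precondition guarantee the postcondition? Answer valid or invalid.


Working backward. After the program, the postcondition 3*e + b ≠ 7 must hold; in canonical form it is b + 3*e ≠ 7.
Before skip: b + 3*e ≠ 7
Before e := e: b + 3*e ≠ 7
Then branch requires 13*b + 18*e ≠ 16; else branch requires (2*e = -6 → (2*v ≠ 2 ∧ 9*b + v ≠ -5)) ∧ ((¬(2*e = -6)) → (4*b ≠ 2 ∧ b + 3*e ≠ 7)).
Before the if: ((2*e ≤ 3 ∧ e ≤ -2) → 13*b + 18*e ≠ 16) ∧ ((¬(2*e ≤ 3 ∧ e ≤ -2)) → ((2*e = -6 → (2*v ≠ 2 ∧ 9*b + v ≠ -5)) ∧ ((¬(2*e = -6)) → (4*b ≠ 2 ∧ b + 3*e ≠ 7))))
Before assert 3*b + 2*b ≤ 8: 5*b ≤ 8 ∧ ((2*e ≤ 3 ∧ e ≤ -2) → 13*b + 18*e ≠ 16) ∧ ((¬(2*e ≤ 3 ∧ e ≤ -2)) → ((2*e = -6 → (2*v ≠ 2 ∧ 9*b + v ≠ -5)) ∧ ((¬(2*e = -6)) → (4*b ≠ 2 ∧ b + 3*e ≠ 7))))
Before e := b - 9: 5*b ≤ 8 ∧ ((2*b ≤ 21 ∧ b ≤ 7) → 31*b ≠ 178) ∧ ((¬(2*b ≤ 21 ∧ b ≤ 7)) → ((2*b = 12 → (2*v ≠ 2 ∧ 9*b + v ≠ -5)) ∧ ((¬(2*b = 12)) → (4*b ≠ 2 ∧ 4*b ≠ 34))))
The weakest precondition is 5*b ≤ 8 ∧ ((2*b ≤ 21 ∧ b ≤ 7) → 31*b ≠ 178) ∧ ((¬(2*b ≤ 21 ∧ b ≤ 7)) → ((2*b = 12 → (2*v ≠ 2 ∧ 9*b + v ≠ -5)) ∧ ((¬(2*b = 12)) → (4*b ≠ 2 ∧ 4*b ≠ 34)))).
Check whether b = 2 implies it.
Countermodel: at the initial state b = 2, v = 0, the precondition holds but the weakest precondition fails.
Answer: invalid


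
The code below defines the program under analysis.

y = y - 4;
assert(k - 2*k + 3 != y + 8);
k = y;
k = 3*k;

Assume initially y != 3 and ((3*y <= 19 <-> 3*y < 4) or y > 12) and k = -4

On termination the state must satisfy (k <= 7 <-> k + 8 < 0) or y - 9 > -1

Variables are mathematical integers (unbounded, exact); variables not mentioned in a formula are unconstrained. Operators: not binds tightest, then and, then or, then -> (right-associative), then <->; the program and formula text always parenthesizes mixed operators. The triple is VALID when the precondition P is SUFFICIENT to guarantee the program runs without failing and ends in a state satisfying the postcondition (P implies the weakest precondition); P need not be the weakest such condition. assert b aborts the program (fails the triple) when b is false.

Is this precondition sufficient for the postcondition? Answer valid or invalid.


Working backward. After the program, the postcondition (k <= 7 <-> k + 8 < 0) or y - 9 > -1 must hold; in canonical form it is (k <= 7 <-> k < -8) or y > 8.
Before k := 3*k: (3*k <= 7 <-> 3*k < -8) or y > 8
Before k := y: (3*y <= 7 <-> 3*y < -8) or y > 8
Before assert k - 2*k + 3 != y + 8: k + y != -5 and ((3*y <= 7 <-> 3*y < -8) or y > 8)
Before y := y - 4: k + y != -1 and ((3*y <= 19 <-> 3*y < 4) or y > 12)
The weakest precondition is k + y != -1 and ((3*y <= 19 <-> 3*y < 4) or y > 12).
Check whether y != 3 and ((3*y <= 19 <-> 3*y < 4) or y > 12) and k = -4 implies it.
Every state satisfying the precondition satisfies the weakest precondition: the implication holds.
Answer: valid


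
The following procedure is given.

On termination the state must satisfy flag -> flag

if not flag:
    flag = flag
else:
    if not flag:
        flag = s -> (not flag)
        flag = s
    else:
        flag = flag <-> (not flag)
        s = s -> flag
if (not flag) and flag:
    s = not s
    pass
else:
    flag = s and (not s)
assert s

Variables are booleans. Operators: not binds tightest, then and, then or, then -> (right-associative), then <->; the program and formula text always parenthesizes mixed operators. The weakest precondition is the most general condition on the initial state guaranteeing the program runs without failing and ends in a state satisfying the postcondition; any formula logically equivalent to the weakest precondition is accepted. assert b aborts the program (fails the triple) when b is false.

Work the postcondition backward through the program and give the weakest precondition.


Working backward. After the program, the postcondition flag -> flag must hold; in canonical form it is true.
Before assert s: s
Then branch requires not s; else branch requires s.
Before the if: s
Then branch requires s; else branch requires ((not flag) -> s) and (flag -> (s -> (flag <-> (not flag)))).
Before the if: ((not flag) -> s) and (flag -> (((not flag) -> s) and (flag -> (s -> (flag <-> (not flag))))))
Answer: WP = ((not flag) -> s) and (flag -> (((not flag) -> s) and (flag -> (s -> (flag <-> (not flag))))))


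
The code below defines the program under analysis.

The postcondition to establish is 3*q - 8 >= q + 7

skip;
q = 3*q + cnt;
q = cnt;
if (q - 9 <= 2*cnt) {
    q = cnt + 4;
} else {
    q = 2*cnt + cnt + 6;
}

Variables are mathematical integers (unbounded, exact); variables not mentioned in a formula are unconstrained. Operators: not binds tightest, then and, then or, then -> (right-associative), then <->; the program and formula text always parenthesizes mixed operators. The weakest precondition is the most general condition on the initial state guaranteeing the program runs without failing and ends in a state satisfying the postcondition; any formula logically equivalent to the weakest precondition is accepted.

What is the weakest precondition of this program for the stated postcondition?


Working backward. After the program, the postcondition 3*q - 8 >= q + 7 must hold; in canonical form it is 2*q >= 15.
Then branch requires 2*cnt >= 7; else branch requires 6*cnt >= 3.
Before the if: (q <= 2*cnt + 9 -> 2*cnt >= 7) and ((not (q <= 2*cnt + 9)) -> 6*cnt >= 3)
Before q := cnt: (cnt >= -9 -> 2*cnt >= 7) and ((not (cnt >= -9)) -> 6*cnt >= 3)
Before q := 3*q + cnt: (cnt >= -9 -> 2*cnt >= 7) and ((not (cnt >= -9)) -> 6*cnt >= 3)
Before skip: (cnt >= -9 -> 2*cnt >= 7) and ((not (cnt >= -9)) -> 6*cnt >= 3)
Answer: WP = (cnt >= -9 -> 2*cnt >= 7) and ((not (cnt >= -9)) -> 6*cnt >= 3)


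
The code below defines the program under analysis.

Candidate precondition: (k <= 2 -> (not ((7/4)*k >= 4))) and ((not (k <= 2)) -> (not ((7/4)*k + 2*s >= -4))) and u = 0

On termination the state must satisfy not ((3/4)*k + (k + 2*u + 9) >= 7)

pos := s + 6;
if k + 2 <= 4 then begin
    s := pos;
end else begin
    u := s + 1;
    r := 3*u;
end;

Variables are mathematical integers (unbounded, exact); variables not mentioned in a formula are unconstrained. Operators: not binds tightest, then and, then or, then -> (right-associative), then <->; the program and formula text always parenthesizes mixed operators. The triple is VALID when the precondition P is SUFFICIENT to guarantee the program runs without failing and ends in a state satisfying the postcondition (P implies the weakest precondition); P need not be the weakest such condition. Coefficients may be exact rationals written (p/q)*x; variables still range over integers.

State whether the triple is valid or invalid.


Working backward. After the program, the postcondition not ((3/4)*k + (k + 2*u + 9) >= 7) must hold; in canonical form it is not ((7/4)*k + 2*u >= -2).
Then branch requires not ((7/4)*k + 2*u >= -2); else branch requires not ((7/4)*k + 2*s >= -4).
Before the if: (k <= 2 -> (not ((7/4)*k + 2*u >= -2))) and ((not (k <= 2)) -> (not ((7/4)*k + 2*s >= -4)))
Before pos := s + 6: (k <= 2 -> (not ((7/4)*k + 2*u >= -2))) and ((not (k <= 2)) -> (not ((7/4)*k + 2*s >= -4)))
The weakest precondition is (k <= 2 -> (not ((7/4)*k + 2*u >= -2))) and ((not (k <= 2)) -> (not ((7/4)*k + 2*s >= -4))).
Check whether (k <= 2 -> (not ((7/4)*k >= 4))) and ((not (k <= 2)) -> (not ((7/4)*k + 2*s >= -4))) and u = 0 implies it.
Countermodel: at the initial state k = -1, s = 0, u = 0, the precondition holds but the weakest precondition fails.
Answer: invalid


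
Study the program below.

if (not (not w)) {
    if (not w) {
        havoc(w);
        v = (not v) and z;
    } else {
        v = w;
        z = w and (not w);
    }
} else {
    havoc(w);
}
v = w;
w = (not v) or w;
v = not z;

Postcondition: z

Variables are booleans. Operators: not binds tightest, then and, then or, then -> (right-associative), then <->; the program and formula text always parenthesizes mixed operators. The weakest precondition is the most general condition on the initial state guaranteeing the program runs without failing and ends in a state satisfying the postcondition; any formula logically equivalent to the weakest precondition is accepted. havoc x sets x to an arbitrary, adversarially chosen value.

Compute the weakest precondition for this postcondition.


Working backward. After the program, z must hold.
Before v := not z: z
Before w := (not v) or w: z
Before v := w: z
Then branch requires ((not w) -> z) and (not w); else branch requires z.
Before the if: (w -> (((not w) -> z) and (not w))) and ((not w) -> z)
Answer: WP = (w -> (((not w) -> z) and (not w))) and ((not w) -> z)


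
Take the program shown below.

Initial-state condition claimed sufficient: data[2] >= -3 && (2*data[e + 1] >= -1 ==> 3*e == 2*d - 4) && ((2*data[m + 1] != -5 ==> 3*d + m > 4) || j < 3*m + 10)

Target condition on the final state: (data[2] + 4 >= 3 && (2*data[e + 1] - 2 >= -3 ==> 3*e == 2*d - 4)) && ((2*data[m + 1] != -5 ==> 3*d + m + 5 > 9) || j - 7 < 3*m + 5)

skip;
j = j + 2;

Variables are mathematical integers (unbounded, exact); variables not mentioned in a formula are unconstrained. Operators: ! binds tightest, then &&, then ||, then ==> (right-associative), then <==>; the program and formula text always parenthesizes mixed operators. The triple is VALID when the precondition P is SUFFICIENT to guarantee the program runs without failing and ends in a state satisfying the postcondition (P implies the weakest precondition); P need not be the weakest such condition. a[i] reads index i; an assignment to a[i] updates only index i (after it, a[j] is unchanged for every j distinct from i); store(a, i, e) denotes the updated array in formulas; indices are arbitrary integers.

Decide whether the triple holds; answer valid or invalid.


Working backward. After the program, the postcondition (data[2] + 4 >= 3 && (2*data[e + 1] - 2 >= -3 ==> 3*e == 2*d - 4)) && ((2*data[m + 1] != -5 ==> 3*d + m + 5 > 9) || j - 7 < 3*m + 5) must hold; in canonical form it is data[2] >= -1 && (2*data[e + 1] >= -1 ==> 3*e == 2*d - 4) && ((2*data[m + 1] != -5 ==> 3*d + m > 4) || j < 3*m + 12).
Before j := j + 2: data[2] >= -1 && (2*data[e + 1] >= -1 ==> 3*e == 2*d - 4) && ((2*data[m + 1] != -5 ==> 3*d + m > 4) || j < 3*m + 10)
Before skip: data[2] >= -1 && (2*data[e + 1] >= -1 ==> 3*e == 2*d - 4) && ((2*data[m + 1] != -5 ==> 3*d + m > 4) || j < 3*m + 10)
The weakest precondition is data[2] >= -1 && (2*data[e + 1] >= -1 ==> 3*e == 2*d - 4) && ((2*data[m + 1] != -5 ==> 3*d + m > 4) || j < 3*m + 10).
Check whether data[2] >= -3 && (2*data[e + 1] >= -1 ==> 3*e == 2*d - 4) && ((2*data[m + 1] != -5 ==> 3*d + m > 4) || j < 3*m + 10) implies it.
Countermodel: at the initial state d = 0, data = {[1] = -1, [2] = -2, [6] = -2, elsewhere -2}, e = 0, j = 25, m = 5, the precondition holds but the weakest precondition fails.
Answer: invalid


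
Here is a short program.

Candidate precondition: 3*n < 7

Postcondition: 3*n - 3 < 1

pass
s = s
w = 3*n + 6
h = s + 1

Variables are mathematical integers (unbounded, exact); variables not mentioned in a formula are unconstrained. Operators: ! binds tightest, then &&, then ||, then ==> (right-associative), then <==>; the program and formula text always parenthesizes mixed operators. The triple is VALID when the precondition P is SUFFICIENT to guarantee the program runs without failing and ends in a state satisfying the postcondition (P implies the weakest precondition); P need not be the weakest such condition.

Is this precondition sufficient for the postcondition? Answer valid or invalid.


Working backward. After the program, the postcondition 3*n - 3 < 1 must hold; in canonical form it is 3*n < 4.
Before h := s + 1: 3*n < 4
Before w := 3*n + 6: 3*n < 4
Before s := s: 3*n < 4
Before skip: 3*n < 4
The weakest precondition is 3*n < 4.
Check whether 3*n < 7 implies it.
Countermodel: at the initial state n = 2, the precondition holds but the weakest precondition fails.
Answer: invalid


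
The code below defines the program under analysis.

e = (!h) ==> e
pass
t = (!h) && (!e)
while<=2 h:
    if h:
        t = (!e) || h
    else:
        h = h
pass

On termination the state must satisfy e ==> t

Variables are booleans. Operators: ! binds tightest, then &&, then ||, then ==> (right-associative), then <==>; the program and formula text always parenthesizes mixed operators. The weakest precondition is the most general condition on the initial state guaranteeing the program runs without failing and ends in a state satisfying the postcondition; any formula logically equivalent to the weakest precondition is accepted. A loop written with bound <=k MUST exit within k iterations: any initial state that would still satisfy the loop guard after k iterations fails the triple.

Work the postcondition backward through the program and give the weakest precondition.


Working backward. After the program, e ==> t must hold.
Before skip: e ==> t
Before the loop (bound <=2), unroll the exhaustion recursion (WP_0 = exit-now case; WP_j = one more guarded iteration, up to j = 2):
  WP_0: (!h) && (e ==> t)
  WP_1: (h ==> ((h ==> ((!h) && (e ==> ((!e) || h)))) && ((!h) ==> ((!h) && (e ==> t))))) && ((!h) ==> (e ==> t))
  WP_2: (h ==> ((h ==> ((h ==> ((h ==> ((!h) && (e ==> ((!e) || h)))) && ((!h) ==> ((!h) && (e ==> ((!e) || h)))))) && ((!h) ==> (e ==> ((!e) || h))))) && ((!h) ==> ((h ==> ((h ==> ((!h) && (e ==> ((!e) || h)))) && ((!h) ==> ((!h) && (e ==> t))))) && ((!h) ==> (e ==> t)))))) && ((!h) ==> (e ==> t))
So before the loop: (h ==> ((h ==> ((h ==> ((h ==> ((!h) && (e ==> ((!e) || h)))) && ((!h) ==> ((!h) && (e ==> ((!e) || h)))))) && ((!h) ==> (e ==> ((!e) || h))))) && ((!h) ==> ((h ==> ((h ==> ((!h) && (e ==> ((!e) || h)))) && ((!h) ==> ((!h) && (e ==> t))))) && ((!h) ==> (e ==> t)))))) && ((!h) ==> (e ==> t))
Before t := (!h) && (!e): (h ==> ((h ==> ((h ==> ((h ==> ((!h) && (e ==> ((!e) || h)))) && ((!h) ==> ((!h) && (e ==> ((!e) || h)))))) && ((!h) ==> (e ==> ((!e) || h))))) && ((!h) ==> ((h ==> ((h ==> ((!h) && (e ==> ((!e) || h)))) && ((!h) ==> ((!h) && (e ==> ((!h) && (!e))))))) && ((!h) ==> (e ==> ((!h) && (!e)))))))) && ((!h) ==> (e ==> ((!h) && (!e))))
Before skip: (h ==> ((h ==> ((h ==> ((h ==> ((!h) && (e ==> ((!e) || h)))) && ((!h) ==> ((!h) && (e ==> ((!e) || h)))))) && ((!h) ==> (e ==> ((!e) || h))))) && ((!h) ==> ((h ==> ((h ==> ((!h) && (e ==> ((!e) || h)))) && ((!h) ==> ((!h) && (e ==> ((!h) && (!e))))))) && ((!h) ==> (e ==> ((!h) && (!e)))))))) && ((!h) ==> (e ==> ((!h) && (!e))))
Before e := (!h) ==> e: (h ==> ((h ==> ((h ==> ((h ==> ((!h) && (((!h) ==> e) ==> ((!((!h) ==> e)) || h)))) && ((!h) ==> ((!h) && (((!h) ==> e) ==> ((!((!h) ==> e)) || h)))))) && ((!h) ==> (((!h) ==> e) ==> ((!((!h) ==> e)) || h))))) && ((!h) ==> ((h ==> ((h ==> ((!h) && (((!h) ==> e) ==> ((!((!h) ==> e)) || h)))) && ((!h) ==> ((!h) && (((!h) ==> e) ==> ((!h) && (!((!h) ==> e)))))))) && ((!h) ==> (((!h) ==> e) ==> ((!h) && (!((!h) ==> e))))))))) && ((!h) ==> (((!h) ==> e) ==> ((!h) && (!((!h) ==> e)))))
Answer: WP = (h ==> ((h ==> ((h ==> ((h ==> ((!h) && (((!h) ==> e) ==> ((!((!h) ==> e)) || h)))) && ((!h) ==> ((!h) && (((!h) ==> e) ==> ((!((!h) ==> e)) || h)))))) && ((!h) ==> (((!h) ==> e) ==> ((!((!h) ==> e)) || h))))) && ((!h) ==> ((h ==> ((h ==> ((!h) && (((!h) ==> e) ==> ((!((!h) ==> e)) || h)))) && ((!h) ==> ((!h) && (((!h) ==> e) ==> ((!h) && (!((!h) ==> e)))))))) && ((!h) ==> (((!h) ==> e) ==> ((!h) && (!((!h) ==> e))))))))) && ((!h) ==> (((!h) ==> e) ==> ((!h) && (!((!h) ==> e)))))


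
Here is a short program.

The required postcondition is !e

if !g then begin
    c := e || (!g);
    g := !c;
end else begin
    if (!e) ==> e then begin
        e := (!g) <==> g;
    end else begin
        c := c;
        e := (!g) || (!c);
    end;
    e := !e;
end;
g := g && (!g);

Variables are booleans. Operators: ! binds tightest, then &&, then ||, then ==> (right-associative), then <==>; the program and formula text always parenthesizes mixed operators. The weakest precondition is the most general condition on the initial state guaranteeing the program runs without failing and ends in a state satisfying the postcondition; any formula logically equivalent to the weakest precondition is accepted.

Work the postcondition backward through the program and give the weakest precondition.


Working backward. After the program, !e must hold.
Before g := g && (!g): !e
Then branch requires !e; else branch requires (((!e) ==> e) ==> ((!g) <==> g)) && ((!((!e) ==> e)) ==> ((!g) || (!c))).
Before the if: ((!g) ==> (!e)) && (g ==> ((((!e) ==> e) ==> ((!g) <==> g)) && ((!((!e) ==> e)) ==> ((!g) || (!c)))))
Answer: WP = ((!g) ==> (!e)) && (g ==> ((((!e) ==> e) ==> ((!g) <==> g)) && ((!((!e) ==> e)) ==> ((!g) || (!c)))))


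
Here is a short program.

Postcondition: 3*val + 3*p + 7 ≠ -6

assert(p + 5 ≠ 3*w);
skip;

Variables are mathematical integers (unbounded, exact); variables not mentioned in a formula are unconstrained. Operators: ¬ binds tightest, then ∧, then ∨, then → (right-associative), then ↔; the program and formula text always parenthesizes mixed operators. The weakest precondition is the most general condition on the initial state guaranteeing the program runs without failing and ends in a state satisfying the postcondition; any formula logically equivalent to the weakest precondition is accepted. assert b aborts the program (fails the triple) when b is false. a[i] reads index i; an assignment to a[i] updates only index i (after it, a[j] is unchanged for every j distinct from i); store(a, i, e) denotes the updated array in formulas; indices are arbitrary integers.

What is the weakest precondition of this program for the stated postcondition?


Working backward. After the program, the postcondition 3*val + 3*p + 7 ≠ -6 must hold; in canonical form it is 3*p + 3*val ≠ -13.
Before skip: 3*p + 3*val ≠ -13
Before assert p + 5 ≠ 3*w: p ≠ 3*w - 5 ∧ 3*p + 3*val ≠ -13
Answer: WP = p ≠ 3*w - 5 ∧ 3*p + 3*val ≠ -13


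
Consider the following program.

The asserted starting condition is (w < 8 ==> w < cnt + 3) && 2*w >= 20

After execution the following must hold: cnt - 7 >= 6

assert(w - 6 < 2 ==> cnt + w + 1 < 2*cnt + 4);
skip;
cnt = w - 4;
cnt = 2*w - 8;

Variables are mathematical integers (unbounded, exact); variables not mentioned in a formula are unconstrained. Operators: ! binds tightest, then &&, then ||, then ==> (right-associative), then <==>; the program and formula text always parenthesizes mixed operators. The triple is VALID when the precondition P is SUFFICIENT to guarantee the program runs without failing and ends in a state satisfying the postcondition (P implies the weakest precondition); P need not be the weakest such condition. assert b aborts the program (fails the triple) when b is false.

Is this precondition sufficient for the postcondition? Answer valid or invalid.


Working backward. After the program, the postcondition cnt - 7 >= 6 must hold; in canonical form it is cnt >= 13.
Before cnt := 2*w - 8: 2*w >= 21
Before cnt := w - 4: 2*w >= 21
Before skip: 2*w >= 21
Before assert w - 6 < 2 ==> cnt + w + 1 < 2*cnt + 4: (w < 8 ==> w < cnt + 3) && 2*w >= 21
The weakest precondition is (w < 8 ==> w < cnt + 3) && 2*w >= 21.
Check whether (w < 8 ==> w < cnt + 3) && 2*w >= 20 implies it.
Countermodel: at the initial state cnt = 7, w = 10, the precondition holds but the weakest precondition fails.
Answer: invalid


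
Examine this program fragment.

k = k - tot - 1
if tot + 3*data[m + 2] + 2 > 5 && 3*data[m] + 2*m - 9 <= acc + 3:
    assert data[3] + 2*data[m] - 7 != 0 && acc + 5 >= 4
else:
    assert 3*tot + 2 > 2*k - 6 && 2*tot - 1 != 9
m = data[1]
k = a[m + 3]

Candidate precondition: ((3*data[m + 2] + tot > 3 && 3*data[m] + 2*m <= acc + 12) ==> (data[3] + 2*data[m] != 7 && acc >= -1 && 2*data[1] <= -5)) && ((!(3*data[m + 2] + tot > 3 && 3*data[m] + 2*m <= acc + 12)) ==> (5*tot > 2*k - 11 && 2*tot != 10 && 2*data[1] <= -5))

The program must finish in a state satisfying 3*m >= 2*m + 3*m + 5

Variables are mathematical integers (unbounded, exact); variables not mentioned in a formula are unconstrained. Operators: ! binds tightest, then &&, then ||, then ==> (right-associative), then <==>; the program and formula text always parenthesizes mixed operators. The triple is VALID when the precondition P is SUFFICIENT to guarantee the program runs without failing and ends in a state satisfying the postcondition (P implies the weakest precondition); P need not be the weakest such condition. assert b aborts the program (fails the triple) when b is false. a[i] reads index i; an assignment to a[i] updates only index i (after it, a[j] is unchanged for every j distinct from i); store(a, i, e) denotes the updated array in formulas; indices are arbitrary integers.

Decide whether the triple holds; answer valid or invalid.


Working backward. After the program, the postcondition 3*m >= 2*m + 3*m + 5 must hold; in canonical form it is 2*m <= -5.
Before k := a[m + 3]: 2*m <= -5
Before m := data[1]: 2*data[1] <= -5
Then branch requires data[3] + 2*data[m] != 7 && acc >= -1 && 2*data[1] <= -5; else branch requires 3*tot > 2*k - 8 && 2*tot != 10 && 2*data[1] <= -5.
Before the if: ((3*data[m + 2] + tot > 3 && 3*data[m] + 2*m <= acc + 12) ==> (data[3] + 2*data[m] != 7 && acc >= -1 && 2*data[1] <= -5)) && ((!(3*data[m + 2] + tot > 3 && 3*data[m] + 2*m <= acc + 12)) ==> (3*tot > 2*k - 8 && 2*tot != 10 && 2*data[1] <= -5))
Before k := k - tot - 1: ((3*data[m + 2] + tot > 3 && 3*data[m] + 2*m <= acc + 12) ==> (data[3] + 2*data[m] != 7 && acc >= -1 && 2*data[1] <= -5)) && ((!(3*data[m + 2] + tot > 3 && 3*data[m] + 2*m <= acc + 12)) ==> (5*tot > 2*k - 10 && 2*tot != 10 && 2*data[1] <= -5))
The weakest precondition is ((3*data[m + 2] + tot > 3 && 3*data[m] + 2*m <= acc + 12) ==> (data[3] + 2*data[m] != 7 && acc >= -1 && 2*data[1] <= -5)) && ((!(3*data[m + 2] + tot > 3 && 3*data[m] + 2*m <= acc + 12)) ==> (5*tot > 2*k - 10 && 2*tot != 10 && 2*data[1] <= -5)).
Check whether ((3*data[m + 2] + tot > 3 && 3*data[m] + 2*m <= acc + 12) ==> (data[3] + 2*data[m] != 7 && acc >= -1 && 2*data[1] <= -5)) && ((!(3*data[m + 2] + tot > 3 && 3*data[m] + 2*m <= acc + 12)) ==> (5*tot > 2*k - 11 && 2*tot != 10 && 2*data[1] <= -5)) implies it.
Countermodel: at the initial state acc = -26, data = {[-2] = -3, [0] = -3, [1] = -3, [3] = -3, elsewhere -3}, k = 5, m = -2, tot = 0, the precondition holds but the weakest precondition fails.
Answer: invalid
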